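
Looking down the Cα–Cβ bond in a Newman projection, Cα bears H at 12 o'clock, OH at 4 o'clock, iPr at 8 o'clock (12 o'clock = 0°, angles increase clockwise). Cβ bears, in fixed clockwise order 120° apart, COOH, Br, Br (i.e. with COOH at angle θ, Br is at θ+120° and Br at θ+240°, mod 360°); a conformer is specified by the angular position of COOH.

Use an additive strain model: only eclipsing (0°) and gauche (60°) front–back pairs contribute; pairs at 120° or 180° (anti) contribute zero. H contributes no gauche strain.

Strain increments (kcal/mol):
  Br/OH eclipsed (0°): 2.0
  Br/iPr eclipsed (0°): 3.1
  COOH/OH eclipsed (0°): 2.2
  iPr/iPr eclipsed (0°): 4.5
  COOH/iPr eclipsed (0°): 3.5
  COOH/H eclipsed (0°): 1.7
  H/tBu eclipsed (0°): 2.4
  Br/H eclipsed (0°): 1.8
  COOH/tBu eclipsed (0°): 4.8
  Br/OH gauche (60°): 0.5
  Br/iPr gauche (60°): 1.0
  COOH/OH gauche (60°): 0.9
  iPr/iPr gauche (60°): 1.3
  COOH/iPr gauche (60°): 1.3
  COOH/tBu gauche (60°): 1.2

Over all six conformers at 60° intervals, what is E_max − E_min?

4.0 kcal/mol

COOH at 0° is eclipsed. H at 0° is eclipsed with COOH at 0° (1.7); OH at 120° is eclipsed with Br at 120° (2.0); iPr at 240° is eclipsed with Br at 240° (3.1). Total 6.8 kcal/mol.
COOH at 60° is staggered. OH at 120° is gauche with COOH at 60° (0.9); OH at 120° is gauche with Br at 180° (0.5); iPr at 240° is gauche with Br at 180° (1.0); iPr at 240° is gauche with Br at 300° (1.0). Total 3.4 kcal/mol.
COOH at 120° is eclipsed. H at 0° is eclipsed with Br at 0° (1.8); OH at 120° is eclipsed with COOH at 120° (2.2); iPr at 240° is eclipsed with Br at 240° (3.1). Total 7.1 kcal/mol.
COOH at 180° is staggered. OH at 120° is gauche with COOH at 180° (0.9); OH at 120° is gauche with Br at 60° (0.5); iPr at 240° is gauche with COOH at 180° (1.3); iPr at 240° is gauche with Br at 300° (1.0). Total 3.7 kcal/mol.
COOH at 240° is eclipsed. H at 0° is eclipsed with Br at 0° (1.8); OH at 120° is eclipsed with Br at 120° (2.0); iPr at 240° is eclipsed with COOH at 240° (3.5). Total 7.3 kcal/mol.
COOH at 300° is staggered. OH at 120° is gauche with Br at 60° (0.5); OH at 120° is gauche with Br at 180° (0.5); iPr at 240° is gauche with COOH at 300° (1.3); iPr at 240° is gauche with Br at 180° (1.0). Total 3.3 kcal/mol.
Max at 240° (7.3 kcal/mol), min at 300° (3.3 kcal/mol); barrier = 4.0 kcal/mol.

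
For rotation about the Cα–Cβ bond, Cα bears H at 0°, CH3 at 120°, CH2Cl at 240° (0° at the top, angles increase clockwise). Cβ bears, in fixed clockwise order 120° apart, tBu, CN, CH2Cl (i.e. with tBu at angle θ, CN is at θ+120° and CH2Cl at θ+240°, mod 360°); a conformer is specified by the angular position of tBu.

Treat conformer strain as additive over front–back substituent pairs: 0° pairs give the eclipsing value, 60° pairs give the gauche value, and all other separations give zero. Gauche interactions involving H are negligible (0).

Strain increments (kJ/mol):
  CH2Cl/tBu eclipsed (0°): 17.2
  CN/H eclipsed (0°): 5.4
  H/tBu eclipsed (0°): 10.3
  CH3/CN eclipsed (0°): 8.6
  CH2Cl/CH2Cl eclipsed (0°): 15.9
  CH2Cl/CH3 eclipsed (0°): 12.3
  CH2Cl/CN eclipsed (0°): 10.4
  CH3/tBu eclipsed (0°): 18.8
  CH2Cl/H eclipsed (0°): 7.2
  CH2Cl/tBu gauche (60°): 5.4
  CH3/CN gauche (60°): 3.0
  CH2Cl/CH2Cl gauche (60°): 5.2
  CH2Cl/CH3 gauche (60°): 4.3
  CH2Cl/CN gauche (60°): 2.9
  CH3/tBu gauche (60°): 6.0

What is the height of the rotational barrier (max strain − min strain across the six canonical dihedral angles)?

tBu at 0° (eclipsed): H–tBu eclipsed, CH3–CN eclipsed, CH2Cl–CH2Cl eclipsed; 10.3 + 8.6 + 15.9 = 34.8 kJ/mol.
tBu at 60° (staggered): CH3–tBu gauche, CH3–CN gauche, CH2Cl–CN gauche, CH2Cl–CH2Cl gauche; 6.0 + 3.0 + 2.9 + 5.2 = 17.1 kJ/mol.
tBu at 120° (eclipsed): H–CH2Cl eclipsed, CH3–tBu eclipsed, CH2Cl–CN eclipsed; 7.2 + 18.8 + 10.4 = 36.4 kJ/mol.
tBu at 180° (staggered): CH3–tBu gauche, CH3–CH2Cl gauche, CH2Cl–tBu gauche, CH2Cl–CN gauche; 6.0 + 4.3 + 5.4 + 2.9 = 18.6 kJ/mol.
tBu at 240° (eclipsed): H–CN eclipsed, CH3–CH2Cl eclipsed, CH2Cl–tBu eclipsed; 5.4 + 12.3 + 17.2 = 34.9 kJ/mol.
tBu at 300° (staggered): CH3–CN gauche, CH3–CH2Cl gauche, CH2Cl–tBu gauche, CH2Cl–CH2Cl gauche; 3.0 + 4.3 + 5.4 + 5.2 = 17.9 kJ/mol.
Max at 120° (36.4 kJ/mol), min at 60° (17.1 kJ/mol); barrier = 19.3 kJ/mol.

19.3 kJ/mol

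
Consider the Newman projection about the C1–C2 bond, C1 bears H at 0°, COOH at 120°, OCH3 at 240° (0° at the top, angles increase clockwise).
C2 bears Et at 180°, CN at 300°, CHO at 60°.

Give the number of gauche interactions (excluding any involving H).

Non-H gauche pairs: COOH(120°)/Et(180°); COOH(120°)/CHO(60°); OCH3(240°)/Et(180°); OCH3(240°)/CN(300°) — 4 interactions.

4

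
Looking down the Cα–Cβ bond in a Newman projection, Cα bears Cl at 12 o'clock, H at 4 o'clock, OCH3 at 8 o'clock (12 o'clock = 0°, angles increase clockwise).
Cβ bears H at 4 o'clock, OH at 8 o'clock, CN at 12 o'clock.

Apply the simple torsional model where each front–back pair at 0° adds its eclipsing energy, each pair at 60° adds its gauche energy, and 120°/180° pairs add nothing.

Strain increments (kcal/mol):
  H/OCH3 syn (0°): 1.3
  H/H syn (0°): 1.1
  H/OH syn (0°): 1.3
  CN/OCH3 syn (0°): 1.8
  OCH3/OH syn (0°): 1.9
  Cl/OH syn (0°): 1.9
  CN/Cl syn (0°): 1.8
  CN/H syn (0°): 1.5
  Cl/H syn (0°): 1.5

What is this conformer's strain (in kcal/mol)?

This conformer (eclipsed): Cl–CN eclipsed, H–H eclipsed, OCH3–OH eclipsed; 1.8 + 1.1 + 1.9 = 4.8 kcal/mol.

4.8 kcal/mol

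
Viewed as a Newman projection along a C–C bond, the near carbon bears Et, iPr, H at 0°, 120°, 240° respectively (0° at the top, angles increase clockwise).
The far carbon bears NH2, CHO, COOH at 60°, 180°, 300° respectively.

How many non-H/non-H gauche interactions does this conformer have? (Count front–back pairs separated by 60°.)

Non-H gauche pairs: Et(0°)/NH2(60°); Et(0°)/COOH(300°); iPr(120°)/NH2(60°); iPr(120°)/CHO(180°) — 4 interactions.

4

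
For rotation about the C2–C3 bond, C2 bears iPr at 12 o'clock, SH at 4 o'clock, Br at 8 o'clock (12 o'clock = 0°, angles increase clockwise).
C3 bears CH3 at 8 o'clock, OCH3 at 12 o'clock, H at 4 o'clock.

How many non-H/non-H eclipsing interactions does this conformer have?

Non-H eclipsing pairs: iPr(0°)/OCH3(0°); Br(240°)/CH3(240°) — 2 interactions.

2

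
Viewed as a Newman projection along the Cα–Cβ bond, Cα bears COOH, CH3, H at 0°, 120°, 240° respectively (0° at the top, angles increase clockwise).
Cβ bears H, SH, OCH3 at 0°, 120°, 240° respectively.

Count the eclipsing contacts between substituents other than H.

1

Non-H eclipsing pairs: CH3(120°)/SH(120°) — 1 interaction.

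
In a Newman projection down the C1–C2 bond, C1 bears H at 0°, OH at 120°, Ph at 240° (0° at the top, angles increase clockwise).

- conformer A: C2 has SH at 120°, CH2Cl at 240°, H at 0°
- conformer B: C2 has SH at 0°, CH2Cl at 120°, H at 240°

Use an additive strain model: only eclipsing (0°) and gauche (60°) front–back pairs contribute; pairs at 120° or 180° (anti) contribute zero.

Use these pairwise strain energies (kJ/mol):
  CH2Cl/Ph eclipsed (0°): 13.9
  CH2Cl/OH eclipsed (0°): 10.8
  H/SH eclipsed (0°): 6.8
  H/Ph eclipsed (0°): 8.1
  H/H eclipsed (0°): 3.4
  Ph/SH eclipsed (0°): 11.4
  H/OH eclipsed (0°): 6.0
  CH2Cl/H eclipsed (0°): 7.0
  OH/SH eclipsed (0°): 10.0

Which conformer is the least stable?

A (eclipsed): H–H eclipsed, OH–SH eclipsed, Ph–CH2Cl eclipsed; 3.4 + 10.0 + 13.9 = 27.3 kJ/mol.
B (eclipsed): H–SH eclipsed, OH–CH2Cl eclipsed, Ph–H eclipsed; 6.8 + 10.8 + 8.1 = 25.7 kJ/mol.
A has the highest total (27.3 kJ/mol).

A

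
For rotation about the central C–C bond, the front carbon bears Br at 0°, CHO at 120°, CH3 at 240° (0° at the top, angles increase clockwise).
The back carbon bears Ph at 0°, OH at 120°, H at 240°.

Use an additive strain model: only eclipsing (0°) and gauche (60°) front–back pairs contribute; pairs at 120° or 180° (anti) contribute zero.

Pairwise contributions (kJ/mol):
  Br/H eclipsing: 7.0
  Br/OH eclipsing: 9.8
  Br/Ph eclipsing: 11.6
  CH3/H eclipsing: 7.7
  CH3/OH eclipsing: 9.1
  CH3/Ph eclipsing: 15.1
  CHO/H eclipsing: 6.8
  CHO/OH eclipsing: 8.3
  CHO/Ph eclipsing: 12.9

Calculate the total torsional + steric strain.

This conformer is eclipsed. Br at 0° is eclipsed with Ph at 0° (11.6); CHO at 120° is eclipsed with OH at 120° (8.3); CH3 at 240° is eclipsed with H at 240° (7.7). Total 27.6 kJ/mol.

27.6 kJ/mol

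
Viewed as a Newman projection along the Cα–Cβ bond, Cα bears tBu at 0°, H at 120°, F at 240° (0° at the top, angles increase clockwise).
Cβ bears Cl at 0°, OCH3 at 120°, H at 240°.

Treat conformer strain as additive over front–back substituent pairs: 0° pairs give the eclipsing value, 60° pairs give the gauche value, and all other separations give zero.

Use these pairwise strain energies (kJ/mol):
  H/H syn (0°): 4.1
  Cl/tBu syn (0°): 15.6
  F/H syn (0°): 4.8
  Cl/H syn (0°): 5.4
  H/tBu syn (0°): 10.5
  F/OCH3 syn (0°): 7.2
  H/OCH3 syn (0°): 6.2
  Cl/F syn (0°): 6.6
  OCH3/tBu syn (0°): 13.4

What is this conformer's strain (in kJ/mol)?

This conformer (eclipsed): tBu(0°)/Cl(0°) eclipsed 15.6; H(120°)/OCH3(120°) eclipsed 6.2; F(240°)/H(240°) eclipsed 4.8 → 26.6 kJ/mol.

26.6 kJ/mol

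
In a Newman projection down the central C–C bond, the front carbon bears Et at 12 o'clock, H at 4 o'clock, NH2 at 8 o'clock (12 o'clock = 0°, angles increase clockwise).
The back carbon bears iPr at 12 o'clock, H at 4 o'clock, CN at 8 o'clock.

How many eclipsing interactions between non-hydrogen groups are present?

Non-H eclipsing pairs: Et(0°)/iPr(0°); NH2(240°)/CN(240°) — 2 interactions.

2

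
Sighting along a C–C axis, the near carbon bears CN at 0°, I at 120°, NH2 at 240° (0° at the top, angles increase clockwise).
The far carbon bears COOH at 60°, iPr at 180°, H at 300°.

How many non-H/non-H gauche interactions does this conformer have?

Non-H gauche pairs: CN(0°)/COOH(60°); I(120°)/COOH(60°); I(120°)/iPr(180°); NH2(240°)/iPr(180°) — 4 interactions.

4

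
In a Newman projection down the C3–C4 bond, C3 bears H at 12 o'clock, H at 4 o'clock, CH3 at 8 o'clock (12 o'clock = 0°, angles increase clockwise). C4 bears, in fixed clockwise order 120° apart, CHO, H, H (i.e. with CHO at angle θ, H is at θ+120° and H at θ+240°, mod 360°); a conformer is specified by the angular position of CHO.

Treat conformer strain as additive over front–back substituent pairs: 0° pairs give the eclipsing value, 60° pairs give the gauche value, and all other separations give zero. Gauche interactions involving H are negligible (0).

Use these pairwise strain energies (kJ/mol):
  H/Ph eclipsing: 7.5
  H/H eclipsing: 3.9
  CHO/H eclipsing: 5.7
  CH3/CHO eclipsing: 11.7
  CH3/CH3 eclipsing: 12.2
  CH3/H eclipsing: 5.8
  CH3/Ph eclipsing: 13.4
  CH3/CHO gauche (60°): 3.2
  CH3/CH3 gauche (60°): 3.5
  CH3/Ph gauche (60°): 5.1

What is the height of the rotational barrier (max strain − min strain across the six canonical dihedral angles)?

19.5 kJ/mol

CHO at 0° is eclipsed. H at 0° is eclipsed with CHO at 0° (5.7); H at 120° is eclipsed with H at 120° (3.9); CH3 at 240° is eclipsed with H at 240° (5.8). Total 15.4 kJ/mol.
CHO at 60° (staggered): no non-H gauche contacts → 0.0 kJ/mol.
CHO at 120° is eclipsed. H at 0° is eclipsed with H at 0° (3.9); H at 120° is eclipsed with CHO at 120° (5.7); CH3 at 240° is eclipsed with H at 240° (5.8). Total 15.4 kJ/mol.
CHO at 180° is staggered. CH3 at 240° is gauche with CHO at 180° (3.2). Total 3.2 kJ/mol.
CHO at 240° is eclipsed. H at 0° is eclipsed with H at 0° (3.9); H at 120° is eclipsed with H at 120° (3.9); CH3 at 240° is eclipsed with CHO at 240° (11.7). Total 19.5 kJ/mol.
CHO at 300° is staggered. CH3 at 240° is gauche with CHO at 300° (3.2). Total 3.2 kJ/mol.
Max at 240° (19.5 kJ/mol), min at 60° (0.0 kJ/mol); barrier = 19.5 kJ/mol.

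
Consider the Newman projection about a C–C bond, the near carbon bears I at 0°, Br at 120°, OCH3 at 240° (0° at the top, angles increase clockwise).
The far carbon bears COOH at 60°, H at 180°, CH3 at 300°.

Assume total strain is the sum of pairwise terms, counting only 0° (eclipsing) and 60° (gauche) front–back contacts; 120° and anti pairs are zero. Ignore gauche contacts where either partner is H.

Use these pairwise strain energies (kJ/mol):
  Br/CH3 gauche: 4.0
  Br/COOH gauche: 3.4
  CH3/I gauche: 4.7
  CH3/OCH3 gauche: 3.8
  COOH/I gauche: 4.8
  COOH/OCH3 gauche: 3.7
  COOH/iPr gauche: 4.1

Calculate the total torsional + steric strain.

16.7 kJ/mol

This conformer is staggered. I at 0° is gauche with COOH at 60° (4.8); I at 0° is gauche with CH3 at 300° (4.7); Br at 120° is gauche with COOH at 60° (3.4); OCH3 at 240° is gauche with CH3 at 300° (3.8). Total 16.7 kJ/mol.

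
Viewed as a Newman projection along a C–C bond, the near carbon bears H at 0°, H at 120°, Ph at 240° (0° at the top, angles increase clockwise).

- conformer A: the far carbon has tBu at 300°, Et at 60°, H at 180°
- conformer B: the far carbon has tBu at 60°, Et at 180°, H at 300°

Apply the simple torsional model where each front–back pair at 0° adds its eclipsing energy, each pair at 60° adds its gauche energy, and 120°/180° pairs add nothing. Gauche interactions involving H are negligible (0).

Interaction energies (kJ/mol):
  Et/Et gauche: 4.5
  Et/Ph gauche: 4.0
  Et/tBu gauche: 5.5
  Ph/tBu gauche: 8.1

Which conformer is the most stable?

B

A (staggered): Ph–tBu gauche; 8.1 = 8.1 kJ/mol.
B (staggered): Ph–Et gauche; 4.0 = 4.0 kJ/mol.
B has the lowest total (4.0 kJ/mol).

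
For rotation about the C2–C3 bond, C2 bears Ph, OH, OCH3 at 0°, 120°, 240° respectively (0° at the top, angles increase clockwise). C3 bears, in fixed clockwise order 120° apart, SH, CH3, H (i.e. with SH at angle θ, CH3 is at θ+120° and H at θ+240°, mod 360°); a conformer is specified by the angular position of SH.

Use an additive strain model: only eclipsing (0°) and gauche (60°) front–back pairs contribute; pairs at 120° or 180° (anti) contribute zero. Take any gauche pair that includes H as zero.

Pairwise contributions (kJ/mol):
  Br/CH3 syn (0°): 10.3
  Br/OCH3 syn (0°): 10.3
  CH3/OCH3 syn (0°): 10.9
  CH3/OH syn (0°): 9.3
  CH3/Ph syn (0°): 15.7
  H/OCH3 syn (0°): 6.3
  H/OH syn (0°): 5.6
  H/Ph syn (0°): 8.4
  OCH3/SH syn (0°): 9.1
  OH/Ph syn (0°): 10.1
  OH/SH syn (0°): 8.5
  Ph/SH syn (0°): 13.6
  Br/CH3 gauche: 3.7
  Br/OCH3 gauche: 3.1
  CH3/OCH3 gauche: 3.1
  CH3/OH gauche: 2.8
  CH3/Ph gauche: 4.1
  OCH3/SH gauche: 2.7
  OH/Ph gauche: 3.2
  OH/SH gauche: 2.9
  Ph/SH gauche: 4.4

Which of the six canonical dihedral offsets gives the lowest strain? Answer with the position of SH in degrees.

180°

SH at 0° (eclipsed): Ph–SH eclipsed, OH–CH3 eclipsed, OCH3–H eclipsed; 13.6 + 9.3 + 6.3 = 29.2 kJ/mol.
SH at 60° (staggered): Ph–SH gauche, OH–SH gauche, OH–CH3 gauche, OCH3–CH3 gauche; 4.4 + 2.9 + 2.8 + 3.1 = 13.2 kJ/mol.
SH at 120° (eclipsed): Ph–H eclipsed, OH–SH eclipsed, OCH3–CH3 eclipsed; 8.4 + 8.5 + 10.9 = 27.8 kJ/mol.
SH at 180° (staggered): Ph–CH3 gauche, OH–SH gauche, OCH3–SH gauche, OCH3–CH3 gauche; 4.1 + 2.9 + 2.7 + 3.1 = 12.8 kJ/mol.
SH at 240° (eclipsed): Ph–CH3 eclipsed, OH–H eclipsed, OCH3–SH eclipsed; 15.7 + 5.6 + 9.1 = 30.4 kJ/mol.
SH at 300° (staggered): Ph–SH gauche, Ph–CH3 gauche, OH–CH3 gauche, OCH3–SH gauche; 4.4 + 4.1 + 2.8 + 2.7 = 14.0 kJ/mol.
The minimum (12.8 kJ/mol) occurs with SH at 180°.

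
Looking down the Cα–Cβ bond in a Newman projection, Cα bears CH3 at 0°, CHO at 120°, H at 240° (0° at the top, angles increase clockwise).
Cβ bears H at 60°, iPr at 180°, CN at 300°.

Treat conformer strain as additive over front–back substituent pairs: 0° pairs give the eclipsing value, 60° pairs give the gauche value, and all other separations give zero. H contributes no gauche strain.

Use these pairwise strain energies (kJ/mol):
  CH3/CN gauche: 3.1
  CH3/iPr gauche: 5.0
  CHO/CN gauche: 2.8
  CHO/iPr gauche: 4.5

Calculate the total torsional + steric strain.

This conformer is staggered. CH3 at 0° is gauche with CN at 300° (3.1); CHO at 120° is gauche with iPr at 180° (4.5). Total 7.6 kJ/mol.

7.6 kJ/mol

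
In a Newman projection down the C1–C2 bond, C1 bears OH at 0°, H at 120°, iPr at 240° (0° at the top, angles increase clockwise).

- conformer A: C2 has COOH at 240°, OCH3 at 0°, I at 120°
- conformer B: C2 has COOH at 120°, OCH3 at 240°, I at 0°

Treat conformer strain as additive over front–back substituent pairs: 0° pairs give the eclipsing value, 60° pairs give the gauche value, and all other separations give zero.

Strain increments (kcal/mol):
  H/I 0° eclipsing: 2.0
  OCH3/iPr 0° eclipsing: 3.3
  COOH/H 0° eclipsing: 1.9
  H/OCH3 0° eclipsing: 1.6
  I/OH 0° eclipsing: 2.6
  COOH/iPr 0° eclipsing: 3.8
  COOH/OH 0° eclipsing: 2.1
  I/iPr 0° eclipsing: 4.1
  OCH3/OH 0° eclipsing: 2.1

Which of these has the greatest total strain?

A

A is eclipsed. OH at 0° is eclipsed with OCH3 at 0° (2.1); H at 120° is eclipsed with I at 120° (2.0); iPr at 240° is eclipsed with COOH at 240° (3.8). Total 7.9 kcal/mol.
B is eclipsed. OH at 0° is eclipsed with I at 0° (2.6); H at 120° is eclipsed with COOH at 120° (1.9); iPr at 240° is eclipsed with OCH3 at 240° (3.3). Total 7.8 kcal/mol.
A has the highest total (7.9 kcal/mol).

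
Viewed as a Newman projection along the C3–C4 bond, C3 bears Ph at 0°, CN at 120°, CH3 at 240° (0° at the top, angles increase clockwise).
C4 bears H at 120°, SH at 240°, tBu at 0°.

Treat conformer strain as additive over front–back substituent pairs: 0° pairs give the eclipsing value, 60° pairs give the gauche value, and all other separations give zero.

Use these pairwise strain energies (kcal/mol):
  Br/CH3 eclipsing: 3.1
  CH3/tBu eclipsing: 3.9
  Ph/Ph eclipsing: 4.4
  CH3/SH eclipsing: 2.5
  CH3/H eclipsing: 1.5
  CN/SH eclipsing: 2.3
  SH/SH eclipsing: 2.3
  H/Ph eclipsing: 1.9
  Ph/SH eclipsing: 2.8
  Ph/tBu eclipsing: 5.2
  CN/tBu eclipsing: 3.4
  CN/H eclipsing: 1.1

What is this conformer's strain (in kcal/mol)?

This conformer (eclipsed): Ph(0°)/tBu(0°) eclipsed 5.2; CN(120°)/H(120°) eclipsed 1.1; CH3(240°)/SH(240°) eclipsed 2.5 → 8.8 kcal/mol.

8.8 kcal/mol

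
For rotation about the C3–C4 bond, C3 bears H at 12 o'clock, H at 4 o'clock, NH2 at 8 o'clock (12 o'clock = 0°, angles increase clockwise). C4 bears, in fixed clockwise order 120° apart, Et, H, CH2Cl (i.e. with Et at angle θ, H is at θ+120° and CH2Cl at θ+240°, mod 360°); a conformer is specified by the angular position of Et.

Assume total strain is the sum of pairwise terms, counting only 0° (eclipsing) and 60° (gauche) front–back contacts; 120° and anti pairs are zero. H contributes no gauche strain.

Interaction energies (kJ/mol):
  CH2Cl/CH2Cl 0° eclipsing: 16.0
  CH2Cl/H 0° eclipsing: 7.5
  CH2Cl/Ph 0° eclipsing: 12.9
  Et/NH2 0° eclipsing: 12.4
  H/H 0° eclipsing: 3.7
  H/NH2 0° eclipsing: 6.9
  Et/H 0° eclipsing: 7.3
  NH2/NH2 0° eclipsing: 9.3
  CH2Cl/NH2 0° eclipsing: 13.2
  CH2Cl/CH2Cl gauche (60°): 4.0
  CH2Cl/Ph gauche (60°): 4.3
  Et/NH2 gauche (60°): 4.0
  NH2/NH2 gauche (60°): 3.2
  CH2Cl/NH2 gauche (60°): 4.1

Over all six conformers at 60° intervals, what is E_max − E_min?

20.2 kJ/mol

Et at 0° (eclipsed): H–Et eclipsed, H–H eclipsed, NH2–CH2Cl eclipsed; 7.3 + 3.7 + 13.2 = 24.2 kJ/mol.
Et at 60° (staggered): NH2–CH2Cl gauche; 4.1 = 4.1 kJ/mol.
Et at 120° (eclipsed): H–CH2Cl eclipsed, H–Et eclipsed, NH2–H eclipsed; 7.5 + 7.3 + 6.9 = 21.7 kJ/mol.
Et at 180° (staggered): NH2–Et gauche; 4.0 = 4.0 kJ/mol.
Et at 240° (eclipsed): H–H eclipsed, H–CH2Cl eclipsed, NH2–Et eclipsed; 3.7 + 7.5 + 12.4 = 23.6 kJ/mol.
Et at 300° (staggered): NH2–Et gauche, NH2–CH2Cl gauche; 4.0 + 4.1 = 8.1 kJ/mol.
Max at 0° (24.2 kJ/mol), min at 180° (4.0 kJ/mol); barrier = 20.2 kJ/mol.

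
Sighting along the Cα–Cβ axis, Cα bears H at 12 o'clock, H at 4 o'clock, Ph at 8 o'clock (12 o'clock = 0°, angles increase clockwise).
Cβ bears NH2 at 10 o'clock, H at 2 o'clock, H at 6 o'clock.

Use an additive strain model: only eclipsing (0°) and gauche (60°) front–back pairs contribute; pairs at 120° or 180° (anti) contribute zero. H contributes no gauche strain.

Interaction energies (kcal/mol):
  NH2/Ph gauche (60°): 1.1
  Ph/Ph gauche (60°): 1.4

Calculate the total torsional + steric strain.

This conformer (staggered): Ph(240°)/NH2(300°) gauche 1.1 → 1.1 kcal/mol.

1.1 kcal/mol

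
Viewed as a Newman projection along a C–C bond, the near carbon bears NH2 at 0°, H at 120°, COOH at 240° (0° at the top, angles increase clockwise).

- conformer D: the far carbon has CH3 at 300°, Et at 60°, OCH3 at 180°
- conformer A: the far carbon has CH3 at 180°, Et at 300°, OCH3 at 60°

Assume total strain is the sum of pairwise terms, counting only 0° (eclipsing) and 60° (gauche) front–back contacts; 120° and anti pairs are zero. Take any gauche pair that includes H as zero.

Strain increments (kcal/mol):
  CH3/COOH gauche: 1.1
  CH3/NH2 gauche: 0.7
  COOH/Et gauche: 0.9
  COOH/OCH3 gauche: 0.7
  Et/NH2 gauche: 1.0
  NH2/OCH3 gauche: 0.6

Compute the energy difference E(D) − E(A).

-0.1 kcal/mol

D (staggered): NH2–CH3 gauche, NH2–Et gauche, COOH–CH3 gauche, COOH–OCH3 gauche; 0.7 + 1.0 + 1.1 + 0.7 = 3.5 kcal/mol.
A (staggered): NH2–Et gauche, NH2–OCH3 gauche, COOH–CH3 gauche, COOH–Et gauche; 1.0 + 0.6 + 1.1 + 0.9 = 3.6 kcal/mol.
E(D) − E(A) = 3.5 − 3.6 = -0.1 kcal/mol.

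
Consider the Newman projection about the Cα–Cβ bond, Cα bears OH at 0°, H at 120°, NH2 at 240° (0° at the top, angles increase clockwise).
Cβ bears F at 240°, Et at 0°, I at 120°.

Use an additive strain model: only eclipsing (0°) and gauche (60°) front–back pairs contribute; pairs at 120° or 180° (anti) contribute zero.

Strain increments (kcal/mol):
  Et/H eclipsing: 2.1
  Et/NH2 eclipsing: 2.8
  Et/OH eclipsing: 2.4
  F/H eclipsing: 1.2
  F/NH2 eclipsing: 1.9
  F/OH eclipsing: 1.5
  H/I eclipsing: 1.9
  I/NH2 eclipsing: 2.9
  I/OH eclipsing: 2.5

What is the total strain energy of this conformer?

This conformer (eclipsed): OH(0°)/Et(0°) eclipsed 2.4; H(120°)/I(120°) eclipsed 1.9; NH2(240°)/F(240°) eclipsed 1.9 → 6.2 kcal/mol.

6.2 kcal/mol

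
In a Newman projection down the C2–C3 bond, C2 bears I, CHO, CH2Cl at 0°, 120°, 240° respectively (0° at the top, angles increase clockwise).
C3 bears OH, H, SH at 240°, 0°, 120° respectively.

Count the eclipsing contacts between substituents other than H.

2

Non-H eclipsing pairs: CHO(120°)/SH(120°); CH2Cl(240°)/OH(240°) — 2 interactions.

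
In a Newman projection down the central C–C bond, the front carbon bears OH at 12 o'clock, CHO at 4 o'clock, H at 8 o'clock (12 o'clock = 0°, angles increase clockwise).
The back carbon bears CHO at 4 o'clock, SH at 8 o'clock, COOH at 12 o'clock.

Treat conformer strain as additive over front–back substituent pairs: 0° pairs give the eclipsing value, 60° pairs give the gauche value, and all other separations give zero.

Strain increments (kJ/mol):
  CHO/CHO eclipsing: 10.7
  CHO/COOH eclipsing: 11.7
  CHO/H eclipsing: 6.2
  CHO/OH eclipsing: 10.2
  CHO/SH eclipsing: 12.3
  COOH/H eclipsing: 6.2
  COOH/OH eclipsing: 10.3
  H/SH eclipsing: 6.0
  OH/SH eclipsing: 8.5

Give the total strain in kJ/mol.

27.0 kJ/mol

This conformer (eclipsed): OH–COOH eclipsed, CHO–CHO eclipsed, H–SH eclipsed; 10.3 + 10.7 + 6.0 = 27.0 kJ/mol.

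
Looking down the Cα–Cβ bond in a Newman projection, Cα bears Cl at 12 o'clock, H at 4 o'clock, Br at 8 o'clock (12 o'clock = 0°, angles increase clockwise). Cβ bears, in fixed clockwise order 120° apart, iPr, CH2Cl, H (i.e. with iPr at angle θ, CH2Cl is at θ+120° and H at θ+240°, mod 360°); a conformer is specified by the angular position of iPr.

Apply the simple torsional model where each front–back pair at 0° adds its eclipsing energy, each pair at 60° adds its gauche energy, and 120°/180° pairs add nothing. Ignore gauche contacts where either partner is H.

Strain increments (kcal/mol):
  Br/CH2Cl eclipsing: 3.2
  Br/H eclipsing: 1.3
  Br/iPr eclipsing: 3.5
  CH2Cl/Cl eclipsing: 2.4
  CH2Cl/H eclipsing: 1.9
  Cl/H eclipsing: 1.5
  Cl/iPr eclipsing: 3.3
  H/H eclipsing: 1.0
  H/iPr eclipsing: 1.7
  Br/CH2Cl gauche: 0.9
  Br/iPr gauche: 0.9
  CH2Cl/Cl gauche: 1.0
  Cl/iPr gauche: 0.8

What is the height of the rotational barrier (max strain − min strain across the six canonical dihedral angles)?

iPr at 0° is eclipsed. Cl at 0° is eclipsed with iPr at 0° (3.3); H at 120° is eclipsed with CH2Cl at 120° (1.9); Br at 240° is eclipsed with H at 240° (1.3). Total 6.5 kcal/mol.
iPr at 60° is staggered. Cl at 0° is gauche with iPr at 60° (0.8); Br at 240° is gauche with CH2Cl at 180° (0.9). Total 1.7 kcal/mol.
iPr at 120° is eclipsed. Cl at 0° is eclipsed with H at 0° (1.5); H at 120° is eclipsed with iPr at 120° (1.7); Br at 240° is eclipsed with CH2Cl at 240° (3.2). Total 6.4 kcal/mol.
iPr at 180° is staggered. Cl at 0° is gauche with CH2Cl at 300° (1.0); Br at 240° is gauche with iPr at 180° (0.9); Br at 240° is gauche with CH2Cl at 300° (0.9). Total 2.8 kcal/mol.
iPr at 240° is eclipsed. Cl at 0° is eclipsed with CH2Cl at 0° (2.4); H at 120° is eclipsed with H at 120° (1.0); Br at 240° is eclipsed with iPr at 240° (3.5). Total 6.9 kcal/mol.
iPr at 300° is staggered. Cl at 0° is gauche with iPr at 300° (0.8); Cl at 0° is gauche with CH2Cl at 60° (1.0); Br at 240° is gauche with iPr at 300° (0.9). Total 2.7 kcal/mol.
Max at 240° (6.9 kcal/mol), min at 60° (1.7 kcal/mol); barrier = 5.2 kcal/mol.

5.2 kcal/mol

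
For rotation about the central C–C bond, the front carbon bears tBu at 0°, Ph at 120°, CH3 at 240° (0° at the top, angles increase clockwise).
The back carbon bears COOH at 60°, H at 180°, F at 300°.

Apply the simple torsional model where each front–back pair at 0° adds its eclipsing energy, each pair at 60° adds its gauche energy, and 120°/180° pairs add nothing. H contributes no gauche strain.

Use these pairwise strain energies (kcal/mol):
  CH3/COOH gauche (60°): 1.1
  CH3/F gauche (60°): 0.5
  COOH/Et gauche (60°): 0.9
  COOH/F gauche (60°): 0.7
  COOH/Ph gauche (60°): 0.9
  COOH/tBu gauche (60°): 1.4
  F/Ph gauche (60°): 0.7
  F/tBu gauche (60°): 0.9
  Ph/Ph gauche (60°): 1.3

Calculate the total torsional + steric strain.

3.7 kcal/mol

This conformer is staggered. tBu at 0° is gauche with COOH at 60° (1.4); tBu at 0° is gauche with F at 300° (0.9); Ph at 120° is gauche with COOH at 60° (0.9); CH3 at 240° is gauche with F at 300° (0.5). Total 3.7 kcal/mol.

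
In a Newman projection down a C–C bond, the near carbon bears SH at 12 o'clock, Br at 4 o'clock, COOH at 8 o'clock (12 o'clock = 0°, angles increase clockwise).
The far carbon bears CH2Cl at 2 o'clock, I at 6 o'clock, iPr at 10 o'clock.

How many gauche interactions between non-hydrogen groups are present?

Non-H gauche pairs: SH(0°)/CH2Cl(60°); SH(0°)/iPr(300°); Br(120°)/CH2Cl(60°); Br(120°)/I(180°); COOH(240°)/I(180°); COOH(240°)/iPr(300°) — 6 interactions.

6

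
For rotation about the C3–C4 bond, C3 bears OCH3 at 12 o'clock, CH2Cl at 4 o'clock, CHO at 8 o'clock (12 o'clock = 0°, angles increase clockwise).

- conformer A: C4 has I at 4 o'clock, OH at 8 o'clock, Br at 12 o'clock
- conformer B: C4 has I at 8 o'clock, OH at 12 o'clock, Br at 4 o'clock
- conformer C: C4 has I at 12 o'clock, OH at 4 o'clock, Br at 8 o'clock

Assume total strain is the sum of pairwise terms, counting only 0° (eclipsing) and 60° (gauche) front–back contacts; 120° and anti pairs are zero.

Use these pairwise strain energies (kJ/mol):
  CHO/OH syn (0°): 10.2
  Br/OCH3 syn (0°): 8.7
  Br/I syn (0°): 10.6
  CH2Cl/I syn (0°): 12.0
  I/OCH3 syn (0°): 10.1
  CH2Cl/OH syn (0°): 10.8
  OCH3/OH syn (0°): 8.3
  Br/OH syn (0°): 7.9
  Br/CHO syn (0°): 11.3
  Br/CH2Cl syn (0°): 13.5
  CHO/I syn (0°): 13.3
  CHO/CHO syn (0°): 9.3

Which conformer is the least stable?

B

A (eclipsed): OCH3–Br eclipsed, CH2Cl–I eclipsed, CHO–OH eclipsed; 8.7 + 12.0 + 10.2 = 30.9 kJ/mol.
B (eclipsed): OCH3–OH eclipsed, CH2Cl–Br eclipsed, CHO–I eclipsed; 8.3 + 13.5 + 13.3 = 35.1 kJ/mol.
C (eclipsed): OCH3–I eclipsed, CH2Cl–OH eclipsed, CHO–Br eclipsed; 10.1 + 10.8 + 11.3 = 32.2 kJ/mol.
B has the highest total (35.1 kJ/mol).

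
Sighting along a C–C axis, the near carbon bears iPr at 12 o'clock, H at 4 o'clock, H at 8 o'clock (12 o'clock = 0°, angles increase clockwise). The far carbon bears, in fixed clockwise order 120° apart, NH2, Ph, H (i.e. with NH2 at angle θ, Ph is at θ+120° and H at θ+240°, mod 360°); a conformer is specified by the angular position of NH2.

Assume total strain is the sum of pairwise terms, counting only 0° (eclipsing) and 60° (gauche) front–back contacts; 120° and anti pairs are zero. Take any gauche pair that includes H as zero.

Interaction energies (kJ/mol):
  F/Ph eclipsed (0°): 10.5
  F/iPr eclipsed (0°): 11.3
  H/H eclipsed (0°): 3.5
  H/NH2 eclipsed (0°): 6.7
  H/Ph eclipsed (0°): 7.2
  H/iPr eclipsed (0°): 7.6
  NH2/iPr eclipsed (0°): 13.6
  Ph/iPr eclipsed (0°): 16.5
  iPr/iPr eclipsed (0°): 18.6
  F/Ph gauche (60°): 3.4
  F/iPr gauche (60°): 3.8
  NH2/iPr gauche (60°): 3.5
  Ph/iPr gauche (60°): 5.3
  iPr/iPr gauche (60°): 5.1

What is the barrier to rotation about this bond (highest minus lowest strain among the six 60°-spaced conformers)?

NH2 at 0° (eclipsed): iPr–NH2 eclipsed, H–Ph eclipsed, H–H eclipsed; 13.6 + 7.2 + 3.5 = 24.3 kJ/mol.
NH2 at 60° (staggered): iPr–NH2 gauche; 3.5 = 3.5 kJ/mol.
NH2 at 120° (eclipsed): iPr–H eclipsed, H–NH2 eclipsed, H–Ph eclipsed; 7.6 + 6.7 + 7.2 = 21.5 kJ/mol.
NH2 at 180° (staggered): iPr–Ph gauche; 5.3 = 5.3 kJ/mol.
NH2 at 240° (eclipsed): iPr–Ph eclipsed, H–H eclipsed, H–NH2 eclipsed; 16.5 + 3.5 + 6.7 = 26.7 kJ/mol.
NH2 at 300° (staggered): iPr–NH2 gauche, iPr–Ph gauche; 3.5 + 5.3 = 8.8 kJ/mol.
Max at 240° (26.7 kJ/mol), min at 60° (3.5 kJ/mol); barrier = 23.2 kJ/mol.

23.2 kJ/mol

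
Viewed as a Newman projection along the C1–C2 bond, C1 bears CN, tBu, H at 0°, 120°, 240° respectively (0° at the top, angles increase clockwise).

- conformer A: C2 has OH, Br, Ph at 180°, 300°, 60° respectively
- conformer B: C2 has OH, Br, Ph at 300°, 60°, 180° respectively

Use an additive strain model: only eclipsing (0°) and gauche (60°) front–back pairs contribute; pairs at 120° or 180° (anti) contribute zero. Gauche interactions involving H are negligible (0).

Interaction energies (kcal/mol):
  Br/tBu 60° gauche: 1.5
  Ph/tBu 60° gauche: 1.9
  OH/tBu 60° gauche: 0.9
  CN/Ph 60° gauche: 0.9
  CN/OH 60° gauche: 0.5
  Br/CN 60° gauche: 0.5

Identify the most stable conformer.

A (staggered): CN–Br gauche, CN–Ph gauche, tBu–OH gauche, tBu–Ph gauche; 0.5 + 0.9 + 0.9 + 1.9 = 4.2 kcal/mol.
B (staggered): CN–OH gauche, CN–Br gauche, tBu–Br gauche, tBu–Ph gauche; 0.5 + 0.5 + 1.5 + 1.9 = 4.4 kcal/mol.
A has the lowest total (4.2 kcal/mol).

A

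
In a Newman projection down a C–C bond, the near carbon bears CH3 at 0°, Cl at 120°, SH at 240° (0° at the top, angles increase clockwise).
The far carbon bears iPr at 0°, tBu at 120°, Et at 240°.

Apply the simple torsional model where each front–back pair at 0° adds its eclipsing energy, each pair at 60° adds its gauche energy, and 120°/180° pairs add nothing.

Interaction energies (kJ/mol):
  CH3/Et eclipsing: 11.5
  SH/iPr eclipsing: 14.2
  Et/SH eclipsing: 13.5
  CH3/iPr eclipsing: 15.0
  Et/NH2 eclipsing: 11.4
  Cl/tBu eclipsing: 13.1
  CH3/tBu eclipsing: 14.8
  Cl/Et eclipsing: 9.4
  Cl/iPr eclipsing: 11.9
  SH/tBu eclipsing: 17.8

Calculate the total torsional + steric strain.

This conformer (eclipsed): CH3–iPr eclipsed, Cl–tBu eclipsed, SH–Et eclipsed; 15.0 + 13.1 + 13.5 = 41.6 kJ/mol.

41.6 kJ/mol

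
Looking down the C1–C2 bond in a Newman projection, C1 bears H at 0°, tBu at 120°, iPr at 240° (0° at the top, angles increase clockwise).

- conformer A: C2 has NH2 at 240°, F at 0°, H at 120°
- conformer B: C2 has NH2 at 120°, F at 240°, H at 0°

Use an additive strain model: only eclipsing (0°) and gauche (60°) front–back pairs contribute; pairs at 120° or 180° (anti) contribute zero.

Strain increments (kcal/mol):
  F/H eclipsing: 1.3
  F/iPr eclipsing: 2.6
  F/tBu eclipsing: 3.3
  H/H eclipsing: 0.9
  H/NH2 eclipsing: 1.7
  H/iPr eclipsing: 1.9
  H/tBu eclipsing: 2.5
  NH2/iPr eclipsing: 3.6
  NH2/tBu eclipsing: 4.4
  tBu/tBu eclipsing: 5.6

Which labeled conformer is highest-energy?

A is eclipsed. H at 0° is eclipsed with F at 0° (1.3); tBu at 120° is eclipsed with H at 120° (2.5); iPr at 240° is eclipsed with NH2 at 240° (3.6). Total 7.4 kcal/mol.
B is eclipsed. H at 0° is eclipsed with H at 0° (0.9); tBu at 120° is eclipsed with NH2 at 120° (4.4); iPr at 240° is eclipsed with F at 240° (2.6). Total 7.9 kcal/mol.
B has the highest total (7.9 kcal/mol).

B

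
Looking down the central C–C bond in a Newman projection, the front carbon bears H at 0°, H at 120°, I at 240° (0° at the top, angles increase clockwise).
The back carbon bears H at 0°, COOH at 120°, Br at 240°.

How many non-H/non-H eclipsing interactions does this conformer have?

1

Non-H eclipsing pairs: I(240°)/Br(240°) — 1 interaction.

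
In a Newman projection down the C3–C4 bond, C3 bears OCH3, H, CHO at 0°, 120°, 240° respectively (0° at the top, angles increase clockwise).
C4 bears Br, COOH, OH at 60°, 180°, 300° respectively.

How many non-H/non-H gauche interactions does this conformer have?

4

Non-H gauche pairs: OCH3(0°)/Br(60°); OCH3(0°)/OH(300°); CHO(240°)/COOH(180°); CHO(240°)/OH(300°) — 4 interactions.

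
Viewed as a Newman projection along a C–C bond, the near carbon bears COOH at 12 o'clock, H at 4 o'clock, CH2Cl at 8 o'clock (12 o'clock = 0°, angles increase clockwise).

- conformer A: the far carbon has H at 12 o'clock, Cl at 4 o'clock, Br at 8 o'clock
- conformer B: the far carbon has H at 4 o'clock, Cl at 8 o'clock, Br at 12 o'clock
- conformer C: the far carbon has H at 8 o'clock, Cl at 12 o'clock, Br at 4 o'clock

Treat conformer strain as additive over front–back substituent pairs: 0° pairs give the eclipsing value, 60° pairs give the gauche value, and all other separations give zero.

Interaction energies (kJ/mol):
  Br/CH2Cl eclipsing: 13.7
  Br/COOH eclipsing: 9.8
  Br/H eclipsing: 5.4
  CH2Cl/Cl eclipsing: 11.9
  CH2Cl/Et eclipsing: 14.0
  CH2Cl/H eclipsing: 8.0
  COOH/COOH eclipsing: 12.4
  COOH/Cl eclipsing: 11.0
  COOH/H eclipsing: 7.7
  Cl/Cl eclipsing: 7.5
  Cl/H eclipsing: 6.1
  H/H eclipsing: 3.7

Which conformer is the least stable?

A

A (eclipsed): COOH(0°)/H(0°) eclipsed 7.7; H(120°)/Cl(120°) eclipsed 6.1; CH2Cl(240°)/Br(240°) eclipsed 13.7 → 27.5 kJ/mol.
B (eclipsed): COOH(0°)/Br(0°) eclipsed 9.8; H(120°)/H(120°) eclipsed 3.7; CH2Cl(240°)/Cl(240°) eclipsed 11.9 → 25.4 kJ/mol.
C (eclipsed): COOH(0°)/Cl(0°) eclipsed 11.0; H(120°)/Br(120°) eclipsed 5.4; CH2Cl(240°)/H(240°) eclipsed 8.0 → 24.4 kJ/mol.
A has the highest total (27.5 kJ/mol).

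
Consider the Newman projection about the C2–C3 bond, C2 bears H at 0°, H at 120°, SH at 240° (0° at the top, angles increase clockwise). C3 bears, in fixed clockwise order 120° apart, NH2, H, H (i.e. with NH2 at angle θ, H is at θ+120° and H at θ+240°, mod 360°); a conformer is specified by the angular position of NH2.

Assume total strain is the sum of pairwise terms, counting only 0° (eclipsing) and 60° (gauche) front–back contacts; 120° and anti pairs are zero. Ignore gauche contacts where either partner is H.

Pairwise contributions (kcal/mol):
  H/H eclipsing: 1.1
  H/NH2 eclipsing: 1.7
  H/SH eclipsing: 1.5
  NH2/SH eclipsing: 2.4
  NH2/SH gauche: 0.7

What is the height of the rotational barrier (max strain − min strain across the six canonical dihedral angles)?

NH2 at 0° (eclipsed): H(0°)/NH2(0°) eclipsed 1.7; H(120°)/H(120°) eclipsed 1.1; SH(240°)/H(240°) eclipsed 1.5 → 4.3 kcal/mol.
NH2 at 60° (staggered): no non-H gauche contacts → 0.0 kcal/mol.
NH2 at 120° (eclipsed): H(0°)/H(0°) eclipsed 1.1; H(120°)/NH2(120°) eclipsed 1.7; SH(240°)/H(240°) eclipsed 1.5 → 4.3 kcal/mol.
NH2 at 180° (staggered): SH(240°)/NH2(180°) gauche 0.7 → 0.7 kcal/mol.
NH2 at 240° (eclipsed): H(0°)/H(0°) eclipsed 1.1; H(120°)/H(120°) eclipsed 1.1; SH(240°)/NH2(240°) eclipsed 2.4 → 4.6 kcal/mol.
NH2 at 300° (staggered): SH(240°)/NH2(300°) gauche 0.7 → 0.7 kcal/mol.
Max at 240° (4.6 kcal/mol), min at 60° (0.0 kcal/mol); barrier = 4.6 kcal/mol.

4.6 kcal/mol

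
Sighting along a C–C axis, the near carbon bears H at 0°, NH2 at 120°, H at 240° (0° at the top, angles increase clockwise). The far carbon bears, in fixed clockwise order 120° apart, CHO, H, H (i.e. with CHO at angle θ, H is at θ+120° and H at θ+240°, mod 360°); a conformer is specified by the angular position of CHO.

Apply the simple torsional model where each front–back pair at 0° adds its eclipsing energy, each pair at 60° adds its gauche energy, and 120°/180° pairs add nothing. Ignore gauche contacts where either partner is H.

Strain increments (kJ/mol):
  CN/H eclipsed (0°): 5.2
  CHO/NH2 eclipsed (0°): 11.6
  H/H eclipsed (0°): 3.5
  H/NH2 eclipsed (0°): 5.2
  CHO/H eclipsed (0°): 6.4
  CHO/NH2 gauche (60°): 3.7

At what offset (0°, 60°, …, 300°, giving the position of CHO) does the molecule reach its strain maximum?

120°

CHO at 0° (eclipsed): H–CHO eclipsed, NH2–H eclipsed, H–H eclipsed; 6.4 + 5.2 + 3.5 = 15.1 kJ/mol.
CHO at 60° (staggered): NH2–CHO gauche; 3.7 = 3.7 kJ/mol.
CHO at 120° (eclipsed): H–H eclipsed, NH2–CHO eclipsed, H–H eclipsed; 3.5 + 11.6 + 3.5 = 18.6 kJ/mol.
CHO at 180° (staggered): NH2–CHO gauche; 3.7 = 3.7 kJ/mol.
CHO at 240° (eclipsed): H–H eclipsed, NH2–H eclipsed, H–CHO eclipsed; 3.5 + 5.2 + 6.4 = 15.1 kJ/mol.
CHO at 300° (staggered): no non-H gauche contacts → 0.0 kJ/mol.
The maximum (18.6 kJ/mol) occurs with CHO at 120°.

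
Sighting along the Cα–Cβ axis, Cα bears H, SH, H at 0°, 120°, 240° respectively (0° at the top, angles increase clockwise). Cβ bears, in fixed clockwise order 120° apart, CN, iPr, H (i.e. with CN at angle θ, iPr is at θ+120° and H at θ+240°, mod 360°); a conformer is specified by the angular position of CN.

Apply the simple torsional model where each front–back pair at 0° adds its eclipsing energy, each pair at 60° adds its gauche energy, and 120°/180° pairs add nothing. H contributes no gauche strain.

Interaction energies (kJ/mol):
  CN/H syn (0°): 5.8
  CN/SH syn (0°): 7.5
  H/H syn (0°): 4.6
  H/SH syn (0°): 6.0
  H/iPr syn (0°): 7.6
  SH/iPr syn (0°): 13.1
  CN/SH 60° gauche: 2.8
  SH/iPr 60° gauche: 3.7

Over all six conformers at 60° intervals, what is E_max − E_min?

20.7 kJ/mol

CN at 0° (eclipsed): H–CN eclipsed, SH–iPr eclipsed, H–H eclipsed; 5.8 + 13.1 + 4.6 = 23.5 kJ/mol.
CN at 60° (staggered): SH–CN gauche, SH–iPr gauche; 2.8 + 3.7 = 6.5 kJ/mol.
CN at 120° (eclipsed): H–H eclipsed, SH–CN eclipsed, H–iPr eclipsed; 4.6 + 7.5 + 7.6 = 19.7 kJ/mol.
CN at 180° (staggered): SH–CN gauche; 2.8 = 2.8 kJ/mol.
CN at 240° (eclipsed): H–iPr eclipsed, SH–H eclipsed, H–CN eclipsed; 7.6 + 6.0 + 5.8 = 19.4 kJ/mol.
CN at 300° (staggered): SH–iPr gauche; 3.7 = 3.7 kJ/mol.
Max at 0° (23.5 kJ/mol), min at 180° (2.8 kJ/mol); barrier = 20.7 kJ/mol.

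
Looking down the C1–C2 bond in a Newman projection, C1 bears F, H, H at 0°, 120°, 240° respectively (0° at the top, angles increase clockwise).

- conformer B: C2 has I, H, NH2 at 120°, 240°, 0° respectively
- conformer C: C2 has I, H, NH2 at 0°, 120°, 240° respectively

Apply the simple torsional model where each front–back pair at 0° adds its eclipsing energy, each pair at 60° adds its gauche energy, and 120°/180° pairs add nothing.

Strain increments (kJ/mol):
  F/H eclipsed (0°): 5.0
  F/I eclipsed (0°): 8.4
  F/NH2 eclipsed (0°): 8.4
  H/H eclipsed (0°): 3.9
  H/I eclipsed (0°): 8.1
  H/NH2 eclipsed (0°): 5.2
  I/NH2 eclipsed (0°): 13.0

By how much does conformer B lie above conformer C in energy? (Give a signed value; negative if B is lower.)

B is eclipsed. F at 0° is eclipsed with NH2 at 0° (8.4); H at 120° is eclipsed with I at 120° (8.1); H at 240° is eclipsed with H at 240° (3.9). Total 20.4 kJ/mol.
C is eclipsed. F at 0° is eclipsed with I at 0° (8.4); H at 120° is eclipsed with H at 120° (3.9); H at 240° is eclipsed with NH2 at 240° (5.2). Total 17.5 kJ/mol.
E(B) − E(C) = 20.4 − 17.5 = +2.9 kJ/mol.

+2.9 kJ/mol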